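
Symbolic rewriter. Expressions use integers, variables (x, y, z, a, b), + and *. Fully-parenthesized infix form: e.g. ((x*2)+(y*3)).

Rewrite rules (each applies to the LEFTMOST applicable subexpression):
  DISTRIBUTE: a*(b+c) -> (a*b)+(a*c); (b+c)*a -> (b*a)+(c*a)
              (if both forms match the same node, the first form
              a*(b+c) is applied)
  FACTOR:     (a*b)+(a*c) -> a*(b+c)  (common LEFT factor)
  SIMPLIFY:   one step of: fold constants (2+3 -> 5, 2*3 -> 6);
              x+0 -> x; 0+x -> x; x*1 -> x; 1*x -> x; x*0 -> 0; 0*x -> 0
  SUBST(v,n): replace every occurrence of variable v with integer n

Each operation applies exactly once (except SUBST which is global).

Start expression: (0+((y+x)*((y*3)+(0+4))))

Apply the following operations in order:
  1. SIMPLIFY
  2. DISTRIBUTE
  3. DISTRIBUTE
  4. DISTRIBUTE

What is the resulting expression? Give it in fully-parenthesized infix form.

Start: (0+((y+x)*((y*3)+(0+4))))
Apply SIMPLIFY at root (target: (0+((y+x)*((y*3)+(0+4))))): (0+((y+x)*((y*3)+(0+4)))) -> ((y+x)*((y*3)+(0+4)))
Apply DISTRIBUTE at root (target: ((y+x)*((y*3)+(0+4)))): ((y+x)*((y*3)+(0+4))) -> (((y+x)*(y*3))+((y+x)*(0+4)))
Apply DISTRIBUTE at L (target: ((y+x)*(y*3))): (((y+x)*(y*3))+((y+x)*(0+4))) -> (((y*(y*3))+(x*(y*3)))+((y+x)*(0+4)))
Apply DISTRIBUTE at R (target: ((y+x)*(0+4))): (((y*(y*3))+(x*(y*3)))+((y+x)*(0+4))) -> (((y*(y*3))+(x*(y*3)))+(((y+x)*0)+((y+x)*4)))

Answer: (((y*(y*3))+(x*(y*3)))+(((y+x)*0)+((y+x)*4)))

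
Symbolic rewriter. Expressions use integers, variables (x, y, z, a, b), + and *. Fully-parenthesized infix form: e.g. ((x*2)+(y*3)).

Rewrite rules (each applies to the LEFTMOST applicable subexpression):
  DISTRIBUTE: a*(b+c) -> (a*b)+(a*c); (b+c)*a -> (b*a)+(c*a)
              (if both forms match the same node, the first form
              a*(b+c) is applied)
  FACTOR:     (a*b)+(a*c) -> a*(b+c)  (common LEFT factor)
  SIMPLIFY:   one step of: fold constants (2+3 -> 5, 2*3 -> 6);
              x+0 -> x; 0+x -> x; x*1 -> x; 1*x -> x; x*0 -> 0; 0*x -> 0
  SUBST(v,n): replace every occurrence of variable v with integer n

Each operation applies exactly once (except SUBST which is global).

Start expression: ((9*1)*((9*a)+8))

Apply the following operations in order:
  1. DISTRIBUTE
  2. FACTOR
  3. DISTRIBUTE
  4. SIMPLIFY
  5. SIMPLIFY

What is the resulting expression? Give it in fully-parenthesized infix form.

Answer: ((9*(9*a))+(9*8))

Derivation:
Start: ((9*1)*((9*a)+8))
Apply DISTRIBUTE at root (target: ((9*1)*((9*a)+8))): ((9*1)*((9*a)+8)) -> (((9*1)*(9*a))+((9*1)*8))
Apply FACTOR at root (target: (((9*1)*(9*a))+((9*1)*8))): (((9*1)*(9*a))+((9*1)*8)) -> ((9*1)*((9*a)+8))
Apply DISTRIBUTE at root (target: ((9*1)*((9*a)+8))): ((9*1)*((9*a)+8)) -> (((9*1)*(9*a))+((9*1)*8))
Apply SIMPLIFY at LL (target: (9*1)): (((9*1)*(9*a))+((9*1)*8)) -> ((9*(9*a))+((9*1)*8))
Apply SIMPLIFY at RL (target: (9*1)): ((9*(9*a))+((9*1)*8)) -> ((9*(9*a))+(9*8))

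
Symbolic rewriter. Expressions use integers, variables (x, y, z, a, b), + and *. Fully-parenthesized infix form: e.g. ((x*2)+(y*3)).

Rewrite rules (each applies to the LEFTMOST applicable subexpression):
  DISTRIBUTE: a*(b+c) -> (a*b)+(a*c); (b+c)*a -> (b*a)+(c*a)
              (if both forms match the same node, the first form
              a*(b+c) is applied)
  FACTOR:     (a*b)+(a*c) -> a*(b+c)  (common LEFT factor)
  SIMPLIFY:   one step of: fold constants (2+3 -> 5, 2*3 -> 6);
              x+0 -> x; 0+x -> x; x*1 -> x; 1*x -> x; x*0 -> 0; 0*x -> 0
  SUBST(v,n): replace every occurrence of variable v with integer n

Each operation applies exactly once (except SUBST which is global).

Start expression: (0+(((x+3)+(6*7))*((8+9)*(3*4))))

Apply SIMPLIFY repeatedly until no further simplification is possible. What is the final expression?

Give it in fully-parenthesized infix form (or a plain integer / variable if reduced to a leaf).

Answer: (((x+3)+42)*204)

Derivation:
Start: (0+(((x+3)+(6*7))*((8+9)*(3*4))))
Step 1: at root: (0+(((x+3)+(6*7))*((8+9)*(3*4)))) -> (((x+3)+(6*7))*((8+9)*(3*4))); overall: (0+(((x+3)+(6*7))*((8+9)*(3*4)))) -> (((x+3)+(6*7))*((8+9)*(3*4)))
Step 2: at LR: (6*7) -> 42; overall: (((x+3)+(6*7))*((8+9)*(3*4))) -> (((x+3)+42)*((8+9)*(3*4)))
Step 3: at RL: (8+9) -> 17; overall: (((x+3)+42)*((8+9)*(3*4))) -> (((x+3)+42)*(17*(3*4)))
Step 4: at RR: (3*4) -> 12; overall: (((x+3)+42)*(17*(3*4))) -> (((x+3)+42)*(17*12))
Step 5: at R: (17*12) -> 204; overall: (((x+3)+42)*(17*12)) -> (((x+3)+42)*204)
Fixed point: (((x+3)+42)*204)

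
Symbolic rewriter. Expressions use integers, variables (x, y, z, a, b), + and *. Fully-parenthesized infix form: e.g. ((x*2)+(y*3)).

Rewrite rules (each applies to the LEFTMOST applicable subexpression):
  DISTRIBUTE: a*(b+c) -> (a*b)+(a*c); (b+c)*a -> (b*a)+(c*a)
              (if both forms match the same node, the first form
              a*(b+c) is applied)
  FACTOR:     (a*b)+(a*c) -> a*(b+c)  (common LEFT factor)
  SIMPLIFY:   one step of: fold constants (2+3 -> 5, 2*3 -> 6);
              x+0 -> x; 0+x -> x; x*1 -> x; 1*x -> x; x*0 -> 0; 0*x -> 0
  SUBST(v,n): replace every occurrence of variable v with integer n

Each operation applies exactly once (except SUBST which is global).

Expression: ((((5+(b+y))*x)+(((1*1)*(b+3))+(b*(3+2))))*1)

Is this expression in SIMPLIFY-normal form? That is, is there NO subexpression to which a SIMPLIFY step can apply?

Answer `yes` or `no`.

Expression: ((((5+(b+y))*x)+(((1*1)*(b+3))+(b*(3+2))))*1)
Scanning for simplifiable subexpressions (pre-order)...
  at root: ((((5+(b+y))*x)+(((1*1)*(b+3))+(b*(3+2))))*1) (SIMPLIFIABLE)
  at L: (((5+(b+y))*x)+(((1*1)*(b+3))+(b*(3+2)))) (not simplifiable)
  at LL: ((5+(b+y))*x) (not simplifiable)
  at LLL: (5+(b+y)) (not simplifiable)
  at LLLR: (b+y) (not simplifiable)
  at LR: (((1*1)*(b+3))+(b*(3+2))) (not simplifiable)
  at LRL: ((1*1)*(b+3)) (not simplifiable)
  at LRLL: (1*1) (SIMPLIFIABLE)
  at LRLR: (b+3) (not simplifiable)
  at LRR: (b*(3+2)) (not simplifiable)
  at LRRR: (3+2) (SIMPLIFIABLE)
Found simplifiable subexpr at path root: ((((5+(b+y))*x)+(((1*1)*(b+3))+(b*(3+2))))*1)
One SIMPLIFY step would give: (((5+(b+y))*x)+(((1*1)*(b+3))+(b*(3+2))))
-> NOT in normal form.

Answer: no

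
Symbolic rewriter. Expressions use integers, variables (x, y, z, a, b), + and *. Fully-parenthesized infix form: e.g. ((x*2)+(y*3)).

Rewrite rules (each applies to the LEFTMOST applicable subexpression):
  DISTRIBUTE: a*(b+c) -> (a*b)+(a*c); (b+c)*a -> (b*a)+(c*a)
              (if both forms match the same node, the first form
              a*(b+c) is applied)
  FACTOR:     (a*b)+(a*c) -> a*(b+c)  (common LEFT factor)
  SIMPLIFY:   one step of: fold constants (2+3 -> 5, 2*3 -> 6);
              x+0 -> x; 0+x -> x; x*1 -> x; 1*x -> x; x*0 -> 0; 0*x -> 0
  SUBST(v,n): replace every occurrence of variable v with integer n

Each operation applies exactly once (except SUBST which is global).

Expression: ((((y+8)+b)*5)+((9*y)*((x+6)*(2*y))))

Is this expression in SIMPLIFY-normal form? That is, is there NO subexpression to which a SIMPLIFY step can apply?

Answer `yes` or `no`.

Answer: yes

Derivation:
Expression: ((((y+8)+b)*5)+((9*y)*((x+6)*(2*y))))
Scanning for simplifiable subexpressions (pre-order)...
  at root: ((((y+8)+b)*5)+((9*y)*((x+6)*(2*y)))) (not simplifiable)
  at L: (((y+8)+b)*5) (not simplifiable)
  at LL: ((y+8)+b) (not simplifiable)
  at LLL: (y+8) (not simplifiable)
  at R: ((9*y)*((x+6)*(2*y))) (not simplifiable)
  at RL: (9*y) (not simplifiable)
  at RR: ((x+6)*(2*y)) (not simplifiable)
  at RRL: (x+6) (not simplifiable)
  at RRR: (2*y) (not simplifiable)
Result: no simplifiable subexpression found -> normal form.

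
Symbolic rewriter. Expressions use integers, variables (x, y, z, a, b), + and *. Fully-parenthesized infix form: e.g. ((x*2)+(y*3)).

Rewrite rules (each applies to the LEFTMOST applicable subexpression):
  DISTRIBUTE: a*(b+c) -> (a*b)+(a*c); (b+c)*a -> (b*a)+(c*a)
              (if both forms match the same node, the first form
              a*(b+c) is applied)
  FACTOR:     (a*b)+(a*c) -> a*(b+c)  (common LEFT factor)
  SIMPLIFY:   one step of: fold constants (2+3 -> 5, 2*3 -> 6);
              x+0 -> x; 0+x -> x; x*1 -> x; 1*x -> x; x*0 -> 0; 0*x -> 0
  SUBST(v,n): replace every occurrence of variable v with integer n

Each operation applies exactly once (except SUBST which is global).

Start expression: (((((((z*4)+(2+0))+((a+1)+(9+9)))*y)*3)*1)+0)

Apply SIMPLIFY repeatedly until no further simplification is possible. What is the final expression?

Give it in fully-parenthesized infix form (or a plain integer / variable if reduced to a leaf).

Answer: (((((z*4)+2)+((a+1)+18))*y)*3)

Derivation:
Start: (((((((z*4)+(2+0))+((a+1)+(9+9)))*y)*3)*1)+0)
Step 1: at root: (((((((z*4)+(2+0))+((a+1)+(9+9)))*y)*3)*1)+0) -> ((((((z*4)+(2+0))+((a+1)+(9+9)))*y)*3)*1); overall: (((((((z*4)+(2+0))+((a+1)+(9+9)))*y)*3)*1)+0) -> ((((((z*4)+(2+0))+((a+1)+(9+9)))*y)*3)*1)
Step 2: at root: ((((((z*4)+(2+0))+((a+1)+(9+9)))*y)*3)*1) -> (((((z*4)+(2+0))+((a+1)+(9+9)))*y)*3); overall: ((((((z*4)+(2+0))+((a+1)+(9+9)))*y)*3)*1) -> (((((z*4)+(2+0))+((a+1)+(9+9)))*y)*3)
Step 3: at LLLR: (2+0) -> 2; overall: (((((z*4)+(2+0))+((a+1)+(9+9)))*y)*3) -> (((((z*4)+2)+((a+1)+(9+9)))*y)*3)
Step 4: at LLRR: (9+9) -> 18; overall: (((((z*4)+2)+((a+1)+(9+9)))*y)*3) -> (((((z*4)+2)+((a+1)+18))*y)*3)
Fixed point: (((((z*4)+2)+((a+1)+18))*y)*3)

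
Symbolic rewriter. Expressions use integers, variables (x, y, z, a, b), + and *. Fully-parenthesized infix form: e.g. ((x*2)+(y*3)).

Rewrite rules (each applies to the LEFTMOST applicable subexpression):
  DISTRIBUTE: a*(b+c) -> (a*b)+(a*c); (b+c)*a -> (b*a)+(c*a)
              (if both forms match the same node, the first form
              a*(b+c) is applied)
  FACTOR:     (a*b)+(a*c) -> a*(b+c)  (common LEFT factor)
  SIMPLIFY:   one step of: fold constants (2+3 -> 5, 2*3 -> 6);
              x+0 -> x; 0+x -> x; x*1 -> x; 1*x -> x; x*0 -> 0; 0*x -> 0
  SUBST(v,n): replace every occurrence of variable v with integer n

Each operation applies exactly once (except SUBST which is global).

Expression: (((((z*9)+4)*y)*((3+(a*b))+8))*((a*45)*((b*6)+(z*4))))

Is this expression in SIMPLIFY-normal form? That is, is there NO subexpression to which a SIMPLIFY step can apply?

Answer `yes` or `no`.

Expression: (((((z*9)+4)*y)*((3+(a*b))+8))*((a*45)*((b*6)+(z*4))))
Scanning for simplifiable subexpressions (pre-order)...
  at root: (((((z*9)+4)*y)*((3+(a*b))+8))*((a*45)*((b*6)+(z*4)))) (not simplifiable)
  at L: ((((z*9)+4)*y)*((3+(a*b))+8)) (not simplifiable)
  at LL: (((z*9)+4)*y) (not simplifiable)
  at LLL: ((z*9)+4) (not simplifiable)
  at LLLL: (z*9) (not simplifiable)
  at LR: ((3+(a*b))+8) (not simplifiable)
  at LRL: (3+(a*b)) (not simplifiable)
  at LRLR: (a*b) (not simplifiable)
  at R: ((a*45)*((b*6)+(z*4))) (not simplifiable)
  at RL: (a*45) (not simplifiable)
  at RR: ((b*6)+(z*4)) (not simplifiable)
  at RRL: (b*6) (not simplifiable)
  at RRR: (z*4) (not simplifiable)
Result: no simplifiable subexpression found -> normal form.

Answer: yes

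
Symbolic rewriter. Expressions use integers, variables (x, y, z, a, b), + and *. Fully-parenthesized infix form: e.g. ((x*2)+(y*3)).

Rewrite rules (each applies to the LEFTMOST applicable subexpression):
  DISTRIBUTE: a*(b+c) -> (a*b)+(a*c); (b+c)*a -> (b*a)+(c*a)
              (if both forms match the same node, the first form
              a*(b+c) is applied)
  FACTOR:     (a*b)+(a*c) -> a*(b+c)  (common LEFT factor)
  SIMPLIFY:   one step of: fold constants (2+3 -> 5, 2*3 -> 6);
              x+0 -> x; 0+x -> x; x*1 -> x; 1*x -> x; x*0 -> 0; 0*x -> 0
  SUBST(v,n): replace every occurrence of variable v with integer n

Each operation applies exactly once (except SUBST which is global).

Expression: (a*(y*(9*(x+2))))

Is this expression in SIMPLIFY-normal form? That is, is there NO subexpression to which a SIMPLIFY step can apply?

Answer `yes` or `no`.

Expression: (a*(y*(9*(x+2))))
Scanning for simplifiable subexpressions (pre-order)...
  at root: (a*(y*(9*(x+2)))) (not simplifiable)
  at R: (y*(9*(x+2))) (not simplifiable)
  at RR: (9*(x+2)) (not simplifiable)
  at RRR: (x+2) (not simplifiable)
Result: no simplifiable subexpression found -> normal form.

Answer: yes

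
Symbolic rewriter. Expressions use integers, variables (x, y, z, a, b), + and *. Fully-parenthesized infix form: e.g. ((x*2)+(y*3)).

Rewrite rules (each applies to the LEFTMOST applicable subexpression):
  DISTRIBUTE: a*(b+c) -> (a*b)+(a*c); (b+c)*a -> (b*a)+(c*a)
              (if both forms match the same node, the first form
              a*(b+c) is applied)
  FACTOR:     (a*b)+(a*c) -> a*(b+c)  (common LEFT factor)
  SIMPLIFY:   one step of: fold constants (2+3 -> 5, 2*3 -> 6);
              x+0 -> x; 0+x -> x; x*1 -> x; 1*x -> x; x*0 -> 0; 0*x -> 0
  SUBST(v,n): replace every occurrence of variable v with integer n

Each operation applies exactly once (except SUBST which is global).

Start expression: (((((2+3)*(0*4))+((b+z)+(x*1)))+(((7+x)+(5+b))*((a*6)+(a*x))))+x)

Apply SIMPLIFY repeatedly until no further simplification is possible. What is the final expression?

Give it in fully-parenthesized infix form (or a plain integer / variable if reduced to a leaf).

Start: (((((2+3)*(0*4))+((b+z)+(x*1)))+(((7+x)+(5+b))*((a*6)+(a*x))))+x)
Step 1: at LLLL: (2+3) -> 5; overall: (((((2+3)*(0*4))+((b+z)+(x*1)))+(((7+x)+(5+b))*((a*6)+(a*x))))+x) -> ((((5*(0*4))+((b+z)+(x*1)))+(((7+x)+(5+b))*((a*6)+(a*x))))+x)
Step 2: at LLLR: (0*4) -> 0; overall: ((((5*(0*4))+((b+z)+(x*1)))+(((7+x)+(5+b))*((a*6)+(a*x))))+x) -> ((((5*0)+((b+z)+(x*1)))+(((7+x)+(5+b))*((a*6)+(a*x))))+x)
Step 3: at LLL: (5*0) -> 0; overall: ((((5*0)+((b+z)+(x*1)))+(((7+x)+(5+b))*((a*6)+(a*x))))+x) -> (((0+((b+z)+(x*1)))+(((7+x)+(5+b))*((a*6)+(a*x))))+x)
Step 4: at LL: (0+((b+z)+(x*1))) -> ((b+z)+(x*1)); overall: (((0+((b+z)+(x*1)))+(((7+x)+(5+b))*((a*6)+(a*x))))+x) -> ((((b+z)+(x*1))+(((7+x)+(5+b))*((a*6)+(a*x))))+x)
Step 5: at LLR: (x*1) -> x; overall: ((((b+z)+(x*1))+(((7+x)+(5+b))*((a*6)+(a*x))))+x) -> ((((b+z)+x)+(((7+x)+(5+b))*((a*6)+(a*x))))+x)
Fixed point: ((((b+z)+x)+(((7+x)+(5+b))*((a*6)+(a*x))))+x)

Answer: ((((b+z)+x)+(((7+x)+(5+b))*((a*6)+(a*x))))+x)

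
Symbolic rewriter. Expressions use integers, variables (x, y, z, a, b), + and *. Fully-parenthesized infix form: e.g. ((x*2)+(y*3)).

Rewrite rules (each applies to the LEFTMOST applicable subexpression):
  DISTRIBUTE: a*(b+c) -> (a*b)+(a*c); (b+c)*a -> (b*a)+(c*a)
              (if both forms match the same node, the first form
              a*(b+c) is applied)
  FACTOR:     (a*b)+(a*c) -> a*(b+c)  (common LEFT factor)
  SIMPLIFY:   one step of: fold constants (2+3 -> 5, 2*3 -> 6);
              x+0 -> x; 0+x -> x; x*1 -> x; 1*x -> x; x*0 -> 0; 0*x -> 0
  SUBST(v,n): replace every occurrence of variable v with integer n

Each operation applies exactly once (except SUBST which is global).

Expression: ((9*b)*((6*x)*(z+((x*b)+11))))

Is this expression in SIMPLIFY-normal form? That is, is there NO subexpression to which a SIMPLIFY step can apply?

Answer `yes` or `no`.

Answer: yes

Derivation:
Expression: ((9*b)*((6*x)*(z+((x*b)+11))))
Scanning for simplifiable subexpressions (pre-order)...
  at root: ((9*b)*((6*x)*(z+((x*b)+11)))) (not simplifiable)
  at L: (9*b) (not simplifiable)
  at R: ((6*x)*(z+((x*b)+11))) (not simplifiable)
  at RL: (6*x) (not simplifiable)
  at RR: (z+((x*b)+11)) (not simplifiable)
  at RRR: ((x*b)+11) (not simplifiable)
  at RRRL: (x*b) (not simplifiable)
Result: no simplifiable subexpression found -> normal form.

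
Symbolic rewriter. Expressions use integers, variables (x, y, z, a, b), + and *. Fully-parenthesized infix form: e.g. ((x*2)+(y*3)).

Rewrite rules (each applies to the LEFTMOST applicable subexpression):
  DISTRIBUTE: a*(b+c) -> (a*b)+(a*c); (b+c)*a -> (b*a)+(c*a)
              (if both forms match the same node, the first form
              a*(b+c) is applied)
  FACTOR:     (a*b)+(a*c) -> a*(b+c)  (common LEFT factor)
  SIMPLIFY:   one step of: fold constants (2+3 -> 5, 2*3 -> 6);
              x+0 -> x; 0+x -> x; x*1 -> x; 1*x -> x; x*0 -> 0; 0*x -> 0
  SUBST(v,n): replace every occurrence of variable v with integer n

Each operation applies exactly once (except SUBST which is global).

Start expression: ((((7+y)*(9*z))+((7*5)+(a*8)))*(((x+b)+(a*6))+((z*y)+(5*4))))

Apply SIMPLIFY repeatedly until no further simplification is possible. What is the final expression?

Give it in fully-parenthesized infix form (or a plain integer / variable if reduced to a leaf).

Start: ((((7+y)*(9*z))+((7*5)+(a*8)))*(((x+b)+(a*6))+((z*y)+(5*4))))
Step 1: at LRL: (7*5) -> 35; overall: ((((7+y)*(9*z))+((7*5)+(a*8)))*(((x+b)+(a*6))+((z*y)+(5*4)))) -> ((((7+y)*(9*z))+(35+(a*8)))*(((x+b)+(a*6))+((z*y)+(5*4))))
Step 2: at RRR: (5*4) -> 20; overall: ((((7+y)*(9*z))+(35+(a*8)))*(((x+b)+(a*6))+((z*y)+(5*4)))) -> ((((7+y)*(9*z))+(35+(a*8)))*(((x+b)+(a*6))+((z*y)+20)))
Fixed point: ((((7+y)*(9*z))+(35+(a*8)))*(((x+b)+(a*6))+((z*y)+20)))

Answer: ((((7+y)*(9*z))+(35+(a*8)))*(((x+b)+(a*6))+((z*y)+20)))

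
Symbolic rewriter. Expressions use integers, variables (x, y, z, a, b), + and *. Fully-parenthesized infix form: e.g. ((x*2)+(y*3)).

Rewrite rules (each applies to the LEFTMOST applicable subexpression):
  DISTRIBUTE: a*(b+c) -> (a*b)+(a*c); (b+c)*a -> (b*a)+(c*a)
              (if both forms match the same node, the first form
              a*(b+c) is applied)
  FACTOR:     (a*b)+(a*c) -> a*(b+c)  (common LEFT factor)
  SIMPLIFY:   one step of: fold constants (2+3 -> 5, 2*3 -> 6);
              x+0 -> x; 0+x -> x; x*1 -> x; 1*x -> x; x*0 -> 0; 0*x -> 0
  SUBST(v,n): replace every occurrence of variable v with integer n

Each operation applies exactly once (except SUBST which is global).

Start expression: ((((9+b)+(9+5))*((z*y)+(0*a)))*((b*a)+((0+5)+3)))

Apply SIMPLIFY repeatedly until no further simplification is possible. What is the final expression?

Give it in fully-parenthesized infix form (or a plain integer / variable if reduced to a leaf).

Start: ((((9+b)+(9+5))*((z*y)+(0*a)))*((b*a)+((0+5)+3)))
Step 1: at LLR: (9+5) -> 14; overall: ((((9+b)+(9+5))*((z*y)+(0*a)))*((b*a)+((0+5)+3))) -> ((((9+b)+14)*((z*y)+(0*a)))*((b*a)+((0+5)+3)))
Step 2: at LRR: (0*a) -> 0; overall: ((((9+b)+14)*((z*y)+(0*a)))*((b*a)+((0+5)+3))) -> ((((9+b)+14)*((z*y)+0))*((b*a)+((0+5)+3)))
Step 3: at LR: ((z*y)+0) -> (z*y); overall: ((((9+b)+14)*((z*y)+0))*((b*a)+((0+5)+3))) -> ((((9+b)+14)*(z*y))*((b*a)+((0+5)+3)))
Step 4: at RRL: (0+5) -> 5; overall: ((((9+b)+14)*(z*y))*((b*a)+((0+5)+3))) -> ((((9+b)+14)*(z*y))*((b*a)+(5+3)))
Step 5: at RR: (5+3) -> 8; overall: ((((9+b)+14)*(z*y))*((b*a)+(5+3))) -> ((((9+b)+14)*(z*y))*((b*a)+8))
Fixed point: ((((9+b)+14)*(z*y))*((b*a)+8))

Answer: ((((9+b)+14)*(z*y))*((b*a)+8))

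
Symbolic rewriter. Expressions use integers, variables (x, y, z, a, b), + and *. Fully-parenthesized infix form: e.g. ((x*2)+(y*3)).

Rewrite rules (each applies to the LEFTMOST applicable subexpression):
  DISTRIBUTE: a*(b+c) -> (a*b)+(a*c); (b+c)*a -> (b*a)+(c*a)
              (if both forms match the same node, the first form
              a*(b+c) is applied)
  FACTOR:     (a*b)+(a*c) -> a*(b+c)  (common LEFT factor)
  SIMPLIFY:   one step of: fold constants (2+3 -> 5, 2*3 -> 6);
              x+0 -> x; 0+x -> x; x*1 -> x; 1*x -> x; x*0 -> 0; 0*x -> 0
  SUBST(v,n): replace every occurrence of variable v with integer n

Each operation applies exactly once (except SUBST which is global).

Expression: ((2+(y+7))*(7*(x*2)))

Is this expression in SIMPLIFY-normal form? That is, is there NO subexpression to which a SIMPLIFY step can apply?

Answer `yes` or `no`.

Expression: ((2+(y+7))*(7*(x*2)))
Scanning for simplifiable subexpressions (pre-order)...
  at root: ((2+(y+7))*(7*(x*2))) (not simplifiable)
  at L: (2+(y+7)) (not simplifiable)
  at LR: (y+7) (not simplifiable)
  at R: (7*(x*2)) (not simplifiable)
  at RR: (x*2) (not simplifiable)
Result: no simplifiable subexpression found -> normal form.

Answer: yes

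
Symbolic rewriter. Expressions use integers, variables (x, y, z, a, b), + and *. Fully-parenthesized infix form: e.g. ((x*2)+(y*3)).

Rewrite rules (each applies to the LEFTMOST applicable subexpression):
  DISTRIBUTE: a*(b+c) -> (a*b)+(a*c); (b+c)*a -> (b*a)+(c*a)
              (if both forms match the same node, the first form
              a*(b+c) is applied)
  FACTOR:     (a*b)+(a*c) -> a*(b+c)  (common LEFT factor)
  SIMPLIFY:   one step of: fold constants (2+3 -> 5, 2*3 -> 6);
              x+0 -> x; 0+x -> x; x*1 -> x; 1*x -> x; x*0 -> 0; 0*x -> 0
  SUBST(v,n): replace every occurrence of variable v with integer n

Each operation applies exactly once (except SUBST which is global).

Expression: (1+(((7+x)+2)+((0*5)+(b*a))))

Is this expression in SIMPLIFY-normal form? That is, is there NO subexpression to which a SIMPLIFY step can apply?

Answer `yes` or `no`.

Answer: no

Derivation:
Expression: (1+(((7+x)+2)+((0*5)+(b*a))))
Scanning for simplifiable subexpressions (pre-order)...
  at root: (1+(((7+x)+2)+((0*5)+(b*a)))) (not simplifiable)
  at R: (((7+x)+2)+((0*5)+(b*a))) (not simplifiable)
  at RL: ((7+x)+2) (not simplifiable)
  at RLL: (7+x) (not simplifiable)
  at RR: ((0*5)+(b*a)) (not simplifiable)
  at RRL: (0*5) (SIMPLIFIABLE)
  at RRR: (b*a) (not simplifiable)
Found simplifiable subexpr at path RRL: (0*5)
One SIMPLIFY step would give: (1+(((7+x)+2)+(0+(b*a))))
-> NOT in normal form.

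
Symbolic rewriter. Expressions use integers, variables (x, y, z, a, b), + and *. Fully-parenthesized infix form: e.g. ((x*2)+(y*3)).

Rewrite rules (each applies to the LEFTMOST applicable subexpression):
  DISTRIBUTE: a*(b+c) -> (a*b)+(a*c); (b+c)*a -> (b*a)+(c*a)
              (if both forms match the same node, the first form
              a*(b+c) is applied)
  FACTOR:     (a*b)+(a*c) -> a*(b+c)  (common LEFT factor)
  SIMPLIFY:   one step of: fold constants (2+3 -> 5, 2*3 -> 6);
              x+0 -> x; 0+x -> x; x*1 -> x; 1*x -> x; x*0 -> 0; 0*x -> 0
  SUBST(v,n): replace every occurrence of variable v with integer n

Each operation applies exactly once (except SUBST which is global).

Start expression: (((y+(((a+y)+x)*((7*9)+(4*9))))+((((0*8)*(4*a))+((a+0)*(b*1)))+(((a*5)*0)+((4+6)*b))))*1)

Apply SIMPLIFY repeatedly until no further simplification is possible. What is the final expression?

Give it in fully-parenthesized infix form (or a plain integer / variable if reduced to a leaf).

Answer: ((y+(((a+y)+x)*99))+((a*b)+(10*b)))

Derivation:
Start: (((y+(((a+y)+x)*((7*9)+(4*9))))+((((0*8)*(4*a))+((a+0)*(b*1)))+(((a*5)*0)+((4+6)*b))))*1)
Step 1: at root: (((y+(((a+y)+x)*((7*9)+(4*9))))+((((0*8)*(4*a))+((a+0)*(b*1)))+(((a*5)*0)+((4+6)*b))))*1) -> ((y+(((a+y)+x)*((7*9)+(4*9))))+((((0*8)*(4*a))+((a+0)*(b*1)))+(((a*5)*0)+((4+6)*b)))); overall: (((y+(((a+y)+x)*((7*9)+(4*9))))+((((0*8)*(4*a))+((a+0)*(b*1)))+(((a*5)*0)+((4+6)*b))))*1) -> ((y+(((a+y)+x)*((7*9)+(4*9))))+((((0*8)*(4*a))+((a+0)*(b*1)))+(((a*5)*0)+((4+6)*b))))
Step 2: at LRRL: (7*9) -> 63; overall: ((y+(((a+y)+x)*((7*9)+(4*9))))+((((0*8)*(4*a))+((a+0)*(b*1)))+(((a*5)*0)+((4+6)*b)))) -> ((y+(((a+y)+x)*(63+(4*9))))+((((0*8)*(4*a))+((a+0)*(b*1)))+(((a*5)*0)+((4+6)*b))))
Step 3: at LRRR: (4*9) -> 36; overall: ((y+(((a+y)+x)*(63+(4*9))))+((((0*8)*(4*a))+((a+0)*(b*1)))+(((a*5)*0)+((4+6)*b)))) -> ((y+(((a+y)+x)*(63+36)))+((((0*8)*(4*a))+((a+0)*(b*1)))+(((a*5)*0)+((4+6)*b))))
Step 4: at LRR: (63+36) -> 99; overall: ((y+(((a+y)+x)*(63+36)))+((((0*8)*(4*a))+((a+0)*(b*1)))+(((a*5)*0)+((4+6)*b)))) -> ((y+(((a+y)+x)*99))+((((0*8)*(4*a))+((a+0)*(b*1)))+(((a*5)*0)+((4+6)*b))))
Step 5: at RLLL: (0*8) -> 0; overall: ((y+(((a+y)+x)*99))+((((0*8)*(4*a))+((a+0)*(b*1)))+(((a*5)*0)+((4+6)*b)))) -> ((y+(((a+y)+x)*99))+(((0*(4*a))+((a+0)*(b*1)))+(((a*5)*0)+((4+6)*b))))
Step 6: at RLL: (0*(4*a)) -> 0; overall: ((y+(((a+y)+x)*99))+(((0*(4*a))+((a+0)*(b*1)))+(((a*5)*0)+((4+6)*b)))) -> ((y+(((a+y)+x)*99))+((0+((a+0)*(b*1)))+(((a*5)*0)+((4+6)*b))))
Step 7: at RL: (0+((a+0)*(b*1))) -> ((a+0)*(b*1)); overall: ((y+(((a+y)+x)*99))+((0+((a+0)*(b*1)))+(((a*5)*0)+((4+6)*b)))) -> ((y+(((a+y)+x)*99))+(((a+0)*(b*1))+(((a*5)*0)+((4+6)*b))))
Step 8: at RLL: (a+0) -> a; overall: ((y+(((a+y)+x)*99))+(((a+0)*(b*1))+(((a*5)*0)+((4+6)*b)))) -> ((y+(((a+y)+x)*99))+((a*(b*1))+(((a*5)*0)+((4+6)*b))))
Step 9: at RLR: (b*1) -> b; overall: ((y+(((a+y)+x)*99))+((a*(b*1))+(((a*5)*0)+((4+6)*b)))) -> ((y+(((a+y)+x)*99))+((a*b)+(((a*5)*0)+((4+6)*b))))
Step 10: at RRL: ((a*5)*0) -> 0; overall: ((y+(((a+y)+x)*99))+((a*b)+(((a*5)*0)+((4+6)*b)))) -> ((y+(((a+y)+x)*99))+((a*b)+(0+((4+6)*b))))
Step 11: at RR: (0+((4+6)*b)) -> ((4+6)*b); overall: ((y+(((a+y)+x)*99))+((a*b)+(0+((4+6)*b)))) -> ((y+(((a+y)+x)*99))+((a*b)+((4+6)*b)))
Step 12: at RRL: (4+6) -> 10; overall: ((y+(((a+y)+x)*99))+((a*b)+((4+6)*b))) -> ((y+(((a+y)+x)*99))+((a*b)+(10*b)))
Fixed point: ((y+(((a+y)+x)*99))+((a*b)+(10*b)))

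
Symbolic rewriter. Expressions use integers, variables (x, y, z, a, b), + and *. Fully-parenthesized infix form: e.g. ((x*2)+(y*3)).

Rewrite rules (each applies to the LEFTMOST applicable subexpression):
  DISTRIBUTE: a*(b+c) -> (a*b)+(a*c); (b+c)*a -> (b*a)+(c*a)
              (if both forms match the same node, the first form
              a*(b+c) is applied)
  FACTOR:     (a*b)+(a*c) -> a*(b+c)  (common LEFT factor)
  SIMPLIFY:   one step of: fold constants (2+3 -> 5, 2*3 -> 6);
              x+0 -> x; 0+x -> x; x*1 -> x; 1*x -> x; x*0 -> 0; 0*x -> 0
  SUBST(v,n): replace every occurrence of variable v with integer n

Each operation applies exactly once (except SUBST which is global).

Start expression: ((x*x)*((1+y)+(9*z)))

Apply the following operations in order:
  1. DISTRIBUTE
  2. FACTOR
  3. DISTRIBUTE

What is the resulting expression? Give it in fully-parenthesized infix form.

Answer: (((x*x)*(1+y))+((x*x)*(9*z)))

Derivation:
Start: ((x*x)*((1+y)+(9*z)))
Apply DISTRIBUTE at root (target: ((x*x)*((1+y)+(9*z)))): ((x*x)*((1+y)+(9*z))) -> (((x*x)*(1+y))+((x*x)*(9*z)))
Apply FACTOR at root (target: (((x*x)*(1+y))+((x*x)*(9*z)))): (((x*x)*(1+y))+((x*x)*(9*z))) -> ((x*x)*((1+y)+(9*z)))
Apply DISTRIBUTE at root (target: ((x*x)*((1+y)+(9*z)))): ((x*x)*((1+y)+(9*z))) -> (((x*x)*(1+y))+((x*x)*(9*z)))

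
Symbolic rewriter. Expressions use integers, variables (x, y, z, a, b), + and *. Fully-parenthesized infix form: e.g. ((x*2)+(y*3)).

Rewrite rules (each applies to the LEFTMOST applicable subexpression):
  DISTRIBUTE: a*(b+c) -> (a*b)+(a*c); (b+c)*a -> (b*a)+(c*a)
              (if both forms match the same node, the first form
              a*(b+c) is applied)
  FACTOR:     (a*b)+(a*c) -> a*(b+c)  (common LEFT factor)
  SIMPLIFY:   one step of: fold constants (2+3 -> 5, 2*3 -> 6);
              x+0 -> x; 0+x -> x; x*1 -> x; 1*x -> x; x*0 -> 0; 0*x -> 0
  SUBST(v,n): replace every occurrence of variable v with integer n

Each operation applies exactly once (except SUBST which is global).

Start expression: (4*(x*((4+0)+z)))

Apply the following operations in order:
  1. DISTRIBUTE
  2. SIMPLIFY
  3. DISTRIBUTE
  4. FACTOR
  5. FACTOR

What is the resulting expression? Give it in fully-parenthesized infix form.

Answer: (4*(x*(4+z)))

Derivation:
Start: (4*(x*((4+0)+z)))
Apply DISTRIBUTE at R (target: (x*((4+0)+z))): (4*(x*((4+0)+z))) -> (4*((x*(4+0))+(x*z)))
Apply SIMPLIFY at RLR (target: (4+0)): (4*((x*(4+0))+(x*z))) -> (4*((x*4)+(x*z)))
Apply DISTRIBUTE at root (target: (4*((x*4)+(x*z)))): (4*((x*4)+(x*z))) -> ((4*(x*4))+(4*(x*z)))
Apply FACTOR at root (target: ((4*(x*4))+(4*(x*z)))): ((4*(x*4))+(4*(x*z))) -> (4*((x*4)+(x*z)))
Apply FACTOR at R (target: ((x*4)+(x*z))): (4*((x*4)+(x*z))) -> (4*(x*(4+z)))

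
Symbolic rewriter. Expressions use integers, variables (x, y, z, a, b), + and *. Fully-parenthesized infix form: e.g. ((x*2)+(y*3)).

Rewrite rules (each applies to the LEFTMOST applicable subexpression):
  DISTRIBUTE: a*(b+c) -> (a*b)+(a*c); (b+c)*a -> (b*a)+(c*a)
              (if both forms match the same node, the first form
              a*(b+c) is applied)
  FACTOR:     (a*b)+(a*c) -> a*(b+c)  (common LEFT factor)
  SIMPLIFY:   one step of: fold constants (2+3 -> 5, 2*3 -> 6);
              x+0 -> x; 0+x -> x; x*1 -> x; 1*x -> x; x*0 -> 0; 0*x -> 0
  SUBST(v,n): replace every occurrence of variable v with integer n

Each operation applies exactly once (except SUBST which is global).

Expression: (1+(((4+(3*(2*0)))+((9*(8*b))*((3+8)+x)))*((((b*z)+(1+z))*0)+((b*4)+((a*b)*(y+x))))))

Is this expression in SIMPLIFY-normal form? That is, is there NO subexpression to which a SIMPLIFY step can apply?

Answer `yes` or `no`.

Expression: (1+(((4+(3*(2*0)))+((9*(8*b))*((3+8)+x)))*((((b*z)+(1+z))*0)+((b*4)+((a*b)*(y+x))))))
Scanning for simplifiable subexpressions (pre-order)...
  at root: (1+(((4+(3*(2*0)))+((9*(8*b))*((3+8)+x)))*((((b*z)+(1+z))*0)+((b*4)+((a*b)*(y+x)))))) (not simplifiable)
  at R: (((4+(3*(2*0)))+((9*(8*b))*((3+8)+x)))*((((b*z)+(1+z))*0)+((b*4)+((a*b)*(y+x))))) (not simplifiable)
  at RL: ((4+(3*(2*0)))+((9*(8*b))*((3+8)+x))) (not simplifiable)
  at RLL: (4+(3*(2*0))) (not simplifiable)
  at RLLR: (3*(2*0)) (not simplifiable)
  at RLLRR: (2*0) (SIMPLIFIABLE)
  at RLR: ((9*(8*b))*((3+8)+x)) (not simplifiable)
  at RLRL: (9*(8*b)) (not simplifiable)
  at RLRLR: (8*b) (not simplifiable)
  at RLRR: ((3+8)+x) (not simplifiable)
  at RLRRL: (3+8) (SIMPLIFIABLE)
  at RR: ((((b*z)+(1+z))*0)+((b*4)+((a*b)*(y+x)))) (not simplifiable)
  at RRL: (((b*z)+(1+z))*0) (SIMPLIFIABLE)
  at RRLL: ((b*z)+(1+z)) (not simplifiable)
  at RRLLL: (b*z) (not simplifiable)
  at RRLLR: (1+z) (not simplifiable)
  at RRR: ((b*4)+((a*b)*(y+x))) (not simplifiable)
  at RRRL: (b*4) (not simplifiable)
  at RRRR: ((a*b)*(y+x)) (not simplifiable)
  at RRRRL: (a*b) (not simplifiable)
  at RRRRR: (y+x) (not simplifiable)
Found simplifiable subexpr at path RLLRR: (2*0)
One SIMPLIFY step would give: (1+(((4+(3*0))+((9*(8*b))*((3+8)+x)))*((((b*z)+(1+z))*0)+((b*4)+((a*b)*(y+x))))))
-> NOT in normal form.

Answer: no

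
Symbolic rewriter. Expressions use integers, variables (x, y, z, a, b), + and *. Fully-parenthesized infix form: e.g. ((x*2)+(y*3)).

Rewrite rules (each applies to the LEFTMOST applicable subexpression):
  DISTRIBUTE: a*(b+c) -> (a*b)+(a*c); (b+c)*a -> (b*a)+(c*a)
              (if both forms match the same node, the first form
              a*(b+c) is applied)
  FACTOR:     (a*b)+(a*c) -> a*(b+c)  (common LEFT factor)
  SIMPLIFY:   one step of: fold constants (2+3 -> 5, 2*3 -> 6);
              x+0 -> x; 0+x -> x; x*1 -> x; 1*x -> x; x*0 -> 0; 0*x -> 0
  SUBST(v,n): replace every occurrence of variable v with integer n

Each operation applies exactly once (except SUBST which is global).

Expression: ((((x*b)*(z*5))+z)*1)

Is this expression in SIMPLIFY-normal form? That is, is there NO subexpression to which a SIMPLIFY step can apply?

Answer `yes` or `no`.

Answer: no

Derivation:
Expression: ((((x*b)*(z*5))+z)*1)
Scanning for simplifiable subexpressions (pre-order)...
  at root: ((((x*b)*(z*5))+z)*1) (SIMPLIFIABLE)
  at L: (((x*b)*(z*5))+z) (not simplifiable)
  at LL: ((x*b)*(z*5)) (not simplifiable)
  at LLL: (x*b) (not simplifiable)
  at LLR: (z*5) (not simplifiable)
Found simplifiable subexpr at path root: ((((x*b)*(z*5))+z)*1)
One SIMPLIFY step would give: (((x*b)*(z*5))+z)
-> NOT in normal form.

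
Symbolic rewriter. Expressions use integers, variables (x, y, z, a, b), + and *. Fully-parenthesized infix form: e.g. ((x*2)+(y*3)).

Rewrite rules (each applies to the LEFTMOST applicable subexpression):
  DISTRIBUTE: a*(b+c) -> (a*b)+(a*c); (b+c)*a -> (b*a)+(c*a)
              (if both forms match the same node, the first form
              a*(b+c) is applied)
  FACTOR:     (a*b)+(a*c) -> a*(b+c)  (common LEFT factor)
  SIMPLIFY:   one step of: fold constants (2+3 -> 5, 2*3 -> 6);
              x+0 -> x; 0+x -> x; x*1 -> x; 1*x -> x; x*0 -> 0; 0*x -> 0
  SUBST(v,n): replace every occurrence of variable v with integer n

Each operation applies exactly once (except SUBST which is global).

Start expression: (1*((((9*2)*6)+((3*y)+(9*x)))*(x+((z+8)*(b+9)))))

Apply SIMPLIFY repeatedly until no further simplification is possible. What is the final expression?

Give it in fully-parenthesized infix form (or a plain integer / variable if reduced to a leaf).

Start: (1*((((9*2)*6)+((3*y)+(9*x)))*(x+((z+8)*(b+9)))))
Step 1: at root: (1*((((9*2)*6)+((3*y)+(9*x)))*(x+((z+8)*(b+9))))) -> ((((9*2)*6)+((3*y)+(9*x)))*(x+((z+8)*(b+9)))); overall: (1*((((9*2)*6)+((3*y)+(9*x)))*(x+((z+8)*(b+9))))) -> ((((9*2)*6)+((3*y)+(9*x)))*(x+((z+8)*(b+9))))
Step 2: at LLL: (9*2) -> 18; overall: ((((9*2)*6)+((3*y)+(9*x)))*(x+((z+8)*(b+9)))) -> (((18*6)+((3*y)+(9*x)))*(x+((z+8)*(b+9))))
Step 3: at LL: (18*6) -> 108; overall: (((18*6)+((3*y)+(9*x)))*(x+((z+8)*(b+9)))) -> ((108+((3*y)+(9*x)))*(x+((z+8)*(b+9))))
Fixed point: ((108+((3*y)+(9*x)))*(x+((z+8)*(b+9))))

Answer: ((108+((3*y)+(9*x)))*(x+((z+8)*(b+9))))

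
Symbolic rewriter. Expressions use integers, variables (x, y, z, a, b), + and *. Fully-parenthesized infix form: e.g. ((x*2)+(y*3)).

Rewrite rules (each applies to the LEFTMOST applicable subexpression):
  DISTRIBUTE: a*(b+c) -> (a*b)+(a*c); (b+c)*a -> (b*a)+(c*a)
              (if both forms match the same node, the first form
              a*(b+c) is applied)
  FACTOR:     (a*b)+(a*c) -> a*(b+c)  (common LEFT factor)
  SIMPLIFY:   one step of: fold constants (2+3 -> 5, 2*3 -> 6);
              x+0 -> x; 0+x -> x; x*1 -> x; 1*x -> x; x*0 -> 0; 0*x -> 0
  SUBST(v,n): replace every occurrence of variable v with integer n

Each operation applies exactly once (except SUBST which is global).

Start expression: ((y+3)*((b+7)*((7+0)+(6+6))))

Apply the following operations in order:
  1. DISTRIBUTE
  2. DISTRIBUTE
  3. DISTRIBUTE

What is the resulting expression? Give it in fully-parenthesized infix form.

Start: ((y+3)*((b+7)*((7+0)+(6+6))))
Apply DISTRIBUTE at root (target: ((y+3)*((b+7)*((7+0)+(6+6))))): ((y+3)*((b+7)*((7+0)+(6+6)))) -> ((y*((b+7)*((7+0)+(6+6))))+(3*((b+7)*((7+0)+(6+6)))))
Apply DISTRIBUTE at LR (target: ((b+7)*((7+0)+(6+6)))): ((y*((b+7)*((7+0)+(6+6))))+(3*((b+7)*((7+0)+(6+6))))) -> ((y*(((b+7)*(7+0))+((b+7)*(6+6))))+(3*((b+7)*((7+0)+(6+6)))))
Apply DISTRIBUTE at L (target: (y*(((b+7)*(7+0))+((b+7)*(6+6))))): ((y*(((b+7)*(7+0))+((b+7)*(6+6))))+(3*((b+7)*((7+0)+(6+6))))) -> (((y*((b+7)*(7+0)))+(y*((b+7)*(6+6))))+(3*((b+7)*((7+0)+(6+6)))))

Answer: (((y*((b+7)*(7+0)))+(y*((b+7)*(6+6))))+(3*((b+7)*((7+0)+(6+6)))))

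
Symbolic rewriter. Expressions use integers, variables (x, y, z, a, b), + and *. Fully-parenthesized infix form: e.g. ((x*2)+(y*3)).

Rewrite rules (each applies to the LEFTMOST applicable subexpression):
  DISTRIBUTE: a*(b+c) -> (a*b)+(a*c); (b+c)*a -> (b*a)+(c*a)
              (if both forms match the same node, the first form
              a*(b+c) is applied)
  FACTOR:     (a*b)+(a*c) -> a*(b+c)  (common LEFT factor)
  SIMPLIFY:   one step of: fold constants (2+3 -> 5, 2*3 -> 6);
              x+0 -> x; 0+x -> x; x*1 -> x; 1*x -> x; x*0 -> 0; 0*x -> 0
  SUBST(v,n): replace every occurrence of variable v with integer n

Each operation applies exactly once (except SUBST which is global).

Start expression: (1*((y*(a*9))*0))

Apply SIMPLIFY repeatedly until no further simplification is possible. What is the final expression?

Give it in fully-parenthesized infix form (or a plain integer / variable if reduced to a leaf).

Answer: 0

Derivation:
Start: (1*((y*(a*9))*0))
Step 1: at root: (1*((y*(a*9))*0)) -> ((y*(a*9))*0); overall: (1*((y*(a*9))*0)) -> ((y*(a*9))*0)
Step 2: at root: ((y*(a*9))*0) -> 0; overall: ((y*(a*9))*0) -> 0
Fixed point: 0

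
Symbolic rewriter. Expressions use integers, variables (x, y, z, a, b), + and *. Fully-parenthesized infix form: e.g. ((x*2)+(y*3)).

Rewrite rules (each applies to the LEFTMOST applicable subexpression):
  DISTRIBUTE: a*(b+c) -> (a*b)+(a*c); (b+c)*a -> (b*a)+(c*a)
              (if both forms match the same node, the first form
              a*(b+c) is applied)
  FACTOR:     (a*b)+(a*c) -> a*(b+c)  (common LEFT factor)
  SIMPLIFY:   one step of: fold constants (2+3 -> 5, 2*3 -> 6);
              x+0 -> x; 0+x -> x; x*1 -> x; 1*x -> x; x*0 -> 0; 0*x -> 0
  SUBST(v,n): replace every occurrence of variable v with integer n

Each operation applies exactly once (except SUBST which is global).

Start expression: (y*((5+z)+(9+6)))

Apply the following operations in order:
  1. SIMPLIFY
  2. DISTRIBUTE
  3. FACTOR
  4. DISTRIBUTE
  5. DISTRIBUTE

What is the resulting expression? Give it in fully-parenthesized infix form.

Start: (y*((5+z)+(9+6)))
Apply SIMPLIFY at RR (target: (9+6)): (y*((5+z)+(9+6))) -> (y*((5+z)+15))
Apply DISTRIBUTE at root (target: (y*((5+z)+15))): (y*((5+z)+15)) -> ((y*(5+z))+(y*15))
Apply FACTOR at root (target: ((y*(5+z))+(y*15))): ((y*(5+z))+(y*15)) -> (y*((5+z)+15))
Apply DISTRIBUTE at root (target: (y*((5+z)+15))): (y*((5+z)+15)) -> ((y*(5+z))+(y*15))
Apply DISTRIBUTE at L (target: (y*(5+z))): ((y*(5+z))+(y*15)) -> (((y*5)+(y*z))+(y*15))

Answer: (((y*5)+(y*z))+(y*15))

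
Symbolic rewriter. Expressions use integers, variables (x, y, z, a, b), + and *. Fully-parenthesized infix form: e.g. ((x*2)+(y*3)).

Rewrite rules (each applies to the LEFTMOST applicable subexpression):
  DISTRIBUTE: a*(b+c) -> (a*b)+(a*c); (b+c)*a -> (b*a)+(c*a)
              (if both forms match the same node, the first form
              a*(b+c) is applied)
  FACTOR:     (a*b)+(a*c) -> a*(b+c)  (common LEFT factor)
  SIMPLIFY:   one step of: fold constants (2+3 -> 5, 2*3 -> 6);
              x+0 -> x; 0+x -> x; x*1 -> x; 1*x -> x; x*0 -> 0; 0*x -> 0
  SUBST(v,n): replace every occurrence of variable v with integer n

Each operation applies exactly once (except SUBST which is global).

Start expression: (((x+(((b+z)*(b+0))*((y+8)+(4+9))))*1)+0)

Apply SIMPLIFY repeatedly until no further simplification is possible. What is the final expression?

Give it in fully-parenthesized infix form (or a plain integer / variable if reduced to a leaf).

Start: (((x+(((b+z)*(b+0))*((y+8)+(4+9))))*1)+0)
Step 1: at root: (((x+(((b+z)*(b+0))*((y+8)+(4+9))))*1)+0) -> ((x+(((b+z)*(b+0))*((y+8)+(4+9))))*1); overall: (((x+(((b+z)*(b+0))*((y+8)+(4+9))))*1)+0) -> ((x+(((b+z)*(b+0))*((y+8)+(4+9))))*1)
Step 2: at root: ((x+(((b+z)*(b+0))*((y+8)+(4+9))))*1) -> (x+(((b+z)*(b+0))*((y+8)+(4+9)))); overall: ((x+(((b+z)*(b+0))*((y+8)+(4+9))))*1) -> (x+(((b+z)*(b+0))*((y+8)+(4+9))))
Step 3: at RLR: (b+0) -> b; overall: (x+(((b+z)*(b+0))*((y+8)+(4+9)))) -> (x+(((b+z)*b)*((y+8)+(4+9))))
Step 4: at RRR: (4+9) -> 13; overall: (x+(((b+z)*b)*((y+8)+(4+9)))) -> (x+(((b+z)*b)*((y+8)+13)))
Fixed point: (x+(((b+z)*b)*((y+8)+13)))

Answer: (x+(((b+z)*b)*((y+8)+13)))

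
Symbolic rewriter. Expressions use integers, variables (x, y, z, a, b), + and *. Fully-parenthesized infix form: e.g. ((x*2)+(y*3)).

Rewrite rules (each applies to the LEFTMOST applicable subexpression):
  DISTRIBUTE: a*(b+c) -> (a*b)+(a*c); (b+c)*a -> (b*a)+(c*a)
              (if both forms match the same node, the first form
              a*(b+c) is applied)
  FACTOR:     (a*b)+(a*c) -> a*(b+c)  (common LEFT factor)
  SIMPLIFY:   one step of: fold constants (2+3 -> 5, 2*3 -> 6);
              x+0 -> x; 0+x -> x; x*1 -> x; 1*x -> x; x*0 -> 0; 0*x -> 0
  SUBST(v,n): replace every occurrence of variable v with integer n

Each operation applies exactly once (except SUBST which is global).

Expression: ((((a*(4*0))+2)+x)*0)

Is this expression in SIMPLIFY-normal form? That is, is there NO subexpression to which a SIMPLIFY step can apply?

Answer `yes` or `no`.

Expression: ((((a*(4*0))+2)+x)*0)
Scanning for simplifiable subexpressions (pre-order)...
  at root: ((((a*(4*0))+2)+x)*0) (SIMPLIFIABLE)
  at L: (((a*(4*0))+2)+x) (not simplifiable)
  at LL: ((a*(4*0))+2) (not simplifiable)
  at LLL: (a*(4*0)) (not simplifiable)
  at LLLR: (4*0) (SIMPLIFIABLE)
Found simplifiable subexpr at path root: ((((a*(4*0))+2)+x)*0)
One SIMPLIFY step would give: 0
-> NOT in normal form.

Answer: no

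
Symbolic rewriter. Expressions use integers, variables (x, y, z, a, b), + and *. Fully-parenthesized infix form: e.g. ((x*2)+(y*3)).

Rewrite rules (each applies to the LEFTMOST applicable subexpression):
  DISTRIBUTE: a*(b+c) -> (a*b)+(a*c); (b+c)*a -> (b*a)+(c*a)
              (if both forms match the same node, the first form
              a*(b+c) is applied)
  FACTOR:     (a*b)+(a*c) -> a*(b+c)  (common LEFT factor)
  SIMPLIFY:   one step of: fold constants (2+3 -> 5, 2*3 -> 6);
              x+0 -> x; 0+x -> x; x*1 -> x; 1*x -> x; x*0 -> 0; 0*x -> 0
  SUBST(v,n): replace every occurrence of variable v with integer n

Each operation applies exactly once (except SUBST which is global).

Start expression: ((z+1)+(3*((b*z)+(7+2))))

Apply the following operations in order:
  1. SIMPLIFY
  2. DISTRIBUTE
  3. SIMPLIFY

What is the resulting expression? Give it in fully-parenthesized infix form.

Start: ((z+1)+(3*((b*z)+(7+2))))
Apply SIMPLIFY at RRR (target: (7+2)): ((z+1)+(3*((b*z)+(7+2)))) -> ((z+1)+(3*((b*z)+9)))
Apply DISTRIBUTE at R (target: (3*((b*z)+9))): ((z+1)+(3*((b*z)+9))) -> ((z+1)+((3*(b*z))+(3*9)))
Apply SIMPLIFY at RR (target: (3*9)): ((z+1)+((3*(b*z))+(3*9))) -> ((z+1)+((3*(b*z))+27))

Answer: ((z+1)+((3*(b*z))+27))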